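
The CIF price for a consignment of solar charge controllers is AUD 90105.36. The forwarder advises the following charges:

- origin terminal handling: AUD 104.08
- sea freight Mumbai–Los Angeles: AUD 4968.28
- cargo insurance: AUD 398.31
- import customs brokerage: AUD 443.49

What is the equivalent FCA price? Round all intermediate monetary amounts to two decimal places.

Not relevant to the conversion: brokerage — on the buyer under both terms; not part of either seller's price.
From CIF to FCA, the seller no longer bears: origin terminal, freight, insurance.
FCA price = 90105.36 − 104.08 − 4968.28 − 398.31 = 84634.69

FCA price: AUD 84634.69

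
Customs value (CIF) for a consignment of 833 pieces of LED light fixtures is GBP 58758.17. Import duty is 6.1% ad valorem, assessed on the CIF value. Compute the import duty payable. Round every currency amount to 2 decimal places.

Import duty: GBP 3584.25

Import duty = 58758.17 × 6.1% = 3584.25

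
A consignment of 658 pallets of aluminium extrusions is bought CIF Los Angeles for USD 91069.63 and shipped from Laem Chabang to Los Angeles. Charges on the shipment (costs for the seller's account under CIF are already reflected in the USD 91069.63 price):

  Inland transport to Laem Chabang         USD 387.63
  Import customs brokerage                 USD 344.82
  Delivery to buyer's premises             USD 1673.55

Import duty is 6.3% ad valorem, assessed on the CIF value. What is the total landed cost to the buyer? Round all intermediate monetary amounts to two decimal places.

Total landed cost: USD 98825.39

CIF: the seller pays costs through ocean freight and marine insurance to the destination port.
Already in the invoice (seller's account under CIF): inland to port — exclude.
The CIF price already equals the CIF value: 91069.63
Import duty = 91069.63 × 6.3% = 5737.39
Buyer bears: brokerage 344.82 + delivery 1673.55 + duty 5737.39 = 7755.76
Landed cost = invoice 91069.63 + 7755.76 = 98825.39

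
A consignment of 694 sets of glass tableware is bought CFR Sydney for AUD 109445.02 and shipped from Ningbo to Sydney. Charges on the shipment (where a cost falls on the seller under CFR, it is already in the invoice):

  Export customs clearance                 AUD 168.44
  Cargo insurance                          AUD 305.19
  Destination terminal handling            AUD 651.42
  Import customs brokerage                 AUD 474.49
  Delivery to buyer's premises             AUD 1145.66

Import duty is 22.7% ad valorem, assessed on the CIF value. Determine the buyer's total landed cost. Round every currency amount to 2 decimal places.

Total landed cost: AUD 136935.08

CFR: the seller pays costs through ocean freight to the destination port, but not insurance.
Already in the invoice (seller's account under CFR): export clearance — exclude.
CIF value = CFR price + insurance = 109445.02 + 305.19 = 109750.21
Import duty = 109750.21 × 22.7% = 24913.30
Buyer bears: insurance 305.19 + destination terminal 651.42 + brokerage 474.49 + delivery 1145.66 + duty 24913.30 = 27490.06
Landed cost = invoice 109445.02 + 27490.06 = 136935.08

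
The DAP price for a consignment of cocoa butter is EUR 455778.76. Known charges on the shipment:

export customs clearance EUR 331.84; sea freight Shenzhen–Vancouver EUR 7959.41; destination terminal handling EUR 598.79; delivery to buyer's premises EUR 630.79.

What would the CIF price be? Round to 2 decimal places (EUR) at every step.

Not relevant to the conversion: freight, export clearance — on the seller under both DAP and CIF; already in the DAP price and stays in the CIF price.
From DAP to CIF, the seller no longer bears: destination terminal, delivery.
CIF price = 455778.76 − 598.79 − 630.79 = 454549.18

CIF price: EUR 454549.18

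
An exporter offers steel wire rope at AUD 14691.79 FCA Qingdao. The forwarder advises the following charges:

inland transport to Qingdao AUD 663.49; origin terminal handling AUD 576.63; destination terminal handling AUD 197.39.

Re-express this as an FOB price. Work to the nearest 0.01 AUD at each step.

FOB price: AUD 15268.42

Not relevant to the conversion: inland to port — on the seller under both FCA and FOB; already in the FCA price and stays in the FOB price. destination terminal — on the buyer under both terms; not part of either seller's price.
From FCA to FOB, the seller additionally bears: origin terminal.
FOB price = 14691.79 + 576.63 = 15268.42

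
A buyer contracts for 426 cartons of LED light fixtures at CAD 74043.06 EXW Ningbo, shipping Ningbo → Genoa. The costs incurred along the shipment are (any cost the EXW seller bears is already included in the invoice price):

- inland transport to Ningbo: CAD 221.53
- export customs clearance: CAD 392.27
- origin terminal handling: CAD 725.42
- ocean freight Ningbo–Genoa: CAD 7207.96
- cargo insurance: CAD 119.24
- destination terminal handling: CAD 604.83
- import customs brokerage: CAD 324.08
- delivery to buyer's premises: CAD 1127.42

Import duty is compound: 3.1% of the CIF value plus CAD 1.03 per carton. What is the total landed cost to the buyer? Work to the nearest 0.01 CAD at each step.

Total landed cost: CAD 87768.58

EXW: the seller makes goods available at their premises; the buyer bears all onward costs.
CIF value = EXW price + inland to port + export clearance + origin terminal + freight + insurance = 74043.06 + 221.53 + 392.27 + 725.42 + 7207.96 + 119.24 = 82709.48
Ad valorem component: 82709.48 × 3.1% = 2563.99
Specific component: 426 × 1.03 = 438.78
Import duty = 2563.99 + 438.78 = 3002.77
Buyer bears: inland to port 221.53 + export clearance 392.27 + origin terminal 725.42 + freight 7207.96 + insurance 119.24 + destination terminal 604.83 + brokerage 324.08 + delivery 1127.42 + duty 3002.77 = 13725.52
Landed cost = invoice 74043.06 + 13725.52 = 87768.58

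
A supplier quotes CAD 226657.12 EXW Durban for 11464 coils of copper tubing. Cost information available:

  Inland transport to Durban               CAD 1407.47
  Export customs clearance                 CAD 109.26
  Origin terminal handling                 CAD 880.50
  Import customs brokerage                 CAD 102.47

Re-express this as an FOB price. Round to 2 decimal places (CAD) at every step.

Not relevant to the conversion: brokerage — on the buyer under both terms; not part of either seller's price.
From EXW to FOB, the seller additionally bears: inland to port, export clearance, origin terminal.
FOB price = 226657.12 + 1407.47 + 109.26 + 880.50 = 229054.35

FOB price: CAD 229054.35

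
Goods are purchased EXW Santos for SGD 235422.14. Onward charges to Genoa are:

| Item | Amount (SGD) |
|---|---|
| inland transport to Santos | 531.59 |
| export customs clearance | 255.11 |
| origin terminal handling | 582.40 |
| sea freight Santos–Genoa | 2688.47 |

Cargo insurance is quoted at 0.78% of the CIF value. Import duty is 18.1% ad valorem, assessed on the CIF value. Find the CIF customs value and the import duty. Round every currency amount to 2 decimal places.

CIF value: SGD 241362.34; import duty: SGD 43686.58

Let C be the CIF value. C = EXW price + pre-shipment costs + freight + 0.78% × C
C − 0.78% × C = 235422.14 + 531.59 + 255.11 + 582.40 + 2688.47
0.9922 × C = 239479.71
C = 239479.71 / 0.9922 = 241362.34
Insurance premium = 0.78% × 241362.34 = 1882.63
Import duty = 241362.34 × 18.1% = 43686.58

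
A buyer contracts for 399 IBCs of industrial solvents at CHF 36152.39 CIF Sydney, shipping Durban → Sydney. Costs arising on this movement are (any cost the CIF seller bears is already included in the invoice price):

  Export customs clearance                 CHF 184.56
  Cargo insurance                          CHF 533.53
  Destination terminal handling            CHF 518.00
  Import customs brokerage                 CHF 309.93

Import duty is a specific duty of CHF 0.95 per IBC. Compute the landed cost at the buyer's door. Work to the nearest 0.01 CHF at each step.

Total landed cost: CHF 37359.37

CIF: the seller pays costs through ocean freight and marine insurance to the destination port.
Already in the invoice (seller's account under CIF): export clearance, insurance — exclude.
The CIF price already equals the CIF value: 36152.39
Import duty = 399 × 0.95 = 379.05
Buyer bears: destination terminal 518.00 + brokerage 309.93 + duty 379.05 = 1206.98
Landed cost = invoice 36152.39 + 1206.98 = 37359.37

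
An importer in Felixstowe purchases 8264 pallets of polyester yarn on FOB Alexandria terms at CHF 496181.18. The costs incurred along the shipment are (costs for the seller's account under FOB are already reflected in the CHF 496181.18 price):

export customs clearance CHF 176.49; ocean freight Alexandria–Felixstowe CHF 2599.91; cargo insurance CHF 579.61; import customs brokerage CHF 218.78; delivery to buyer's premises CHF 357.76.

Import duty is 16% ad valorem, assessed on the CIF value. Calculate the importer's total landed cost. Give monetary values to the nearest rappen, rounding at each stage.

FOB: the seller bears costs until goods are on board at the origin port; the buyer bears freight, insurance and all costs thereafter.
Already in the invoice (seller's account under FOB): export clearance — exclude.
CIF value = FOB price + freight + insurance = 496181.18 + 2599.91 + 579.61 = 499360.70
Import duty = 499360.70 × 16% = 79897.71
Buyer bears: freight 2599.91 + insurance 579.61 + brokerage 218.78 + delivery 357.76 + duty 79897.71 = 83653.77
Landed cost = invoice 496181.18 + 83653.77 = 579834.95

Total landed cost: CHF 579834.95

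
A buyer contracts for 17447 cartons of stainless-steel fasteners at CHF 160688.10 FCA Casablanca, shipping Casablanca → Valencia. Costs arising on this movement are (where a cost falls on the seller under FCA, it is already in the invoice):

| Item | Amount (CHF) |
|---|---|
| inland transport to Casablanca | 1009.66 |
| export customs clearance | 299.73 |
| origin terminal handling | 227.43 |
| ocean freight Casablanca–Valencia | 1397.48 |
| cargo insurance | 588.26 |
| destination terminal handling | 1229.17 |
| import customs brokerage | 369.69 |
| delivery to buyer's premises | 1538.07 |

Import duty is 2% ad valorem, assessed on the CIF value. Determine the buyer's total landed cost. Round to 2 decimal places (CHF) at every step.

Total landed cost: CHF 169296.23

FCA: the seller delivers export-cleared goods to the carrier; the buyer bears costs from that point.
Already in the invoice (seller's account under FCA): inland to port, export clearance — exclude.
CIF value = FCA price + origin terminal + freight + insurance = 160688.10 + 227.43 + 1397.48 + 588.26 = 162901.27
Import duty = 162901.27 × 2% = 3258.03
Buyer bears: origin terminal 227.43 + freight 1397.48 + insurance 588.26 + destination terminal 1229.17 + brokerage 369.69 + delivery 1538.07 + duty 3258.03 = 8608.13
Landed cost = invoice 160688.10 + 8608.13 = 169296.23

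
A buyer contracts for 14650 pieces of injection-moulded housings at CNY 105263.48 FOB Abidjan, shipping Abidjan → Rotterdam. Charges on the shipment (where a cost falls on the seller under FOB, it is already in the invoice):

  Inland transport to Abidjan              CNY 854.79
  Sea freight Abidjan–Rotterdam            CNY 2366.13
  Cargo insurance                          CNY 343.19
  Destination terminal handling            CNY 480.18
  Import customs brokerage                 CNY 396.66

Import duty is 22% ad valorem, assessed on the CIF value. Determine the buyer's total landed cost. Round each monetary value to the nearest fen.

FOB: the seller bears costs until goods are on board at the origin port; the buyer bears freight, insurance and all costs thereafter.
Already in the invoice (seller's account under FOB): inland to port — exclude.
CIF value = FOB price + freight + insurance = 105263.48 + 2366.13 + 343.19 = 107972.80
Import duty = 107972.80 × 22% = 23754.02
Buyer bears: freight 2366.13 + insurance 343.19 + destination terminal 480.18 + brokerage 396.66 + duty 23754.02 = 27340.18
Landed cost = invoice 105263.48 + 27340.18 = 132603.66

Total landed cost: CNY 132603.66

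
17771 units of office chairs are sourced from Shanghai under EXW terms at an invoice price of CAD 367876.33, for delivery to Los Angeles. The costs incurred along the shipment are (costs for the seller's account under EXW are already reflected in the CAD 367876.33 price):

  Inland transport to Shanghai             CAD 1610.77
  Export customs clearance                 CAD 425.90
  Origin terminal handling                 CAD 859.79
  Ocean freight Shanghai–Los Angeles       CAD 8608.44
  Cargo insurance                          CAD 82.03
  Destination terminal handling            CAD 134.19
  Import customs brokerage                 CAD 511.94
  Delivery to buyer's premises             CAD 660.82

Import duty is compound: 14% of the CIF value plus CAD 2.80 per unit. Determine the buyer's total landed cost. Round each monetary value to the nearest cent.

EXW: the seller makes goods available at their premises; the buyer bears all onward costs.
CIF value = EXW price + inland to port + export clearance + origin terminal + freight + insurance = 367876.33 + 1610.77 + 425.90 + 859.79 + 8608.44 + 82.03 = 379463.26
Ad valorem component: 379463.26 × 14% = 53124.86
Specific component: 17771 × 2.80 = 49758.80
Import duty = 53124.86 + 49758.80 = 102883.66
Buyer bears: inland to port 1610.77 + export clearance 425.90 + origin terminal 859.79 + freight 8608.44 + insurance 82.03 + destination terminal 134.19 + brokerage 511.94 + delivery 660.82 + duty 102883.66 = 115777.54
Landed cost = invoice 367876.33 + 115777.54 = 483653.87

Total landed cost: CAD 483653.87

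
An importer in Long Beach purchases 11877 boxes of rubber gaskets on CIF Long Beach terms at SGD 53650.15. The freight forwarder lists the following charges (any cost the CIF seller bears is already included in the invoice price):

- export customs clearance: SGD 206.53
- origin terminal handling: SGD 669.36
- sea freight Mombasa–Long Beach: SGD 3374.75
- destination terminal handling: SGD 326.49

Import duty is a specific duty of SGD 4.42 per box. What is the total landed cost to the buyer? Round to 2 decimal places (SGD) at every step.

CIF: the seller pays costs through ocean freight and marine insurance to the destination port.
Already in the invoice (seller's account under CIF): export clearance, origin terminal, freight — exclude.
The CIF price already equals the CIF value: 53650.15
Import duty = 11877 × 4.42 = 52496.34
Buyer bears: destination terminal 326.49 + duty 52496.34 = 52822.83
Landed cost = invoice 53650.15 + 52822.83 = 106472.98

Total landed cost: SGD 106472.98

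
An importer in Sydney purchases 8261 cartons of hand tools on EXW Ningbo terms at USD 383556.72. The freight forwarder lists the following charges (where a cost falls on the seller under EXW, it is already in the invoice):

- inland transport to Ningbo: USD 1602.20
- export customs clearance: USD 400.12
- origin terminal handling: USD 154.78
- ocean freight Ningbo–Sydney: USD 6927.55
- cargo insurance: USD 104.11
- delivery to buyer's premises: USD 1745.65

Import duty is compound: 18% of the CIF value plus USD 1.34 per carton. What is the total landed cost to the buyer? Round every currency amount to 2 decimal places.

EXW: the seller makes goods available at their premises; the buyer bears all onward costs.
CIF value = EXW price + inland to port + export clearance + origin terminal + freight + insurance = 383556.72 + 1602.20 + 400.12 + 154.78 + 6927.55 + 104.11 = 392745.48
Ad valorem component: 392745.48 × 18% = 70694.19
Specific component: 8261 × 1.34 = 11069.74
Import duty = 70694.19 + 11069.74 = 81763.93
Buyer bears: inland to port 1602.20 + export clearance 400.12 + origin terminal 154.78 + freight 6927.55 + insurance 104.11 + delivery 1745.65 + duty 81763.93 = 92698.34
Landed cost = invoice 383556.72 + 92698.34 = 476255.06

Total landed cost: USD 476255.06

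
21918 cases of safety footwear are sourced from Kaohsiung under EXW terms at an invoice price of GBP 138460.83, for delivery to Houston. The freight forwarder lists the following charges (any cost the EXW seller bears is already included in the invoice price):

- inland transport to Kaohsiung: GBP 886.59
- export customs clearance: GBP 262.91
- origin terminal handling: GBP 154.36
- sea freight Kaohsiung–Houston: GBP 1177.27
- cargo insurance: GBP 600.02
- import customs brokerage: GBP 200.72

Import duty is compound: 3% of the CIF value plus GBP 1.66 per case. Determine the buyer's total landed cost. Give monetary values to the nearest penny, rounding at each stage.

EXW: the seller makes goods available at their premises; the buyer bears all onward costs.
CIF value = EXW price + inland to port + export clearance + origin terminal + freight + insurance = 138460.83 + 886.59 + 262.91 + 154.36 + 1177.27 + 600.02 = 141541.98
Ad valorem component: 141541.98 × 3% = 4246.26
Specific component: 21918 × 1.66 = 36383.88
Import duty = 4246.26 + 36383.88 = 40630.14
Buyer bears: inland to port 886.59 + export clearance 262.91 + origin terminal 154.36 + freight 1177.27 + insurance 600.02 + brokerage 200.72 + duty 40630.14 = 43912.01
Landed cost = invoice 138460.83 + 43912.01 = 182372.84

Total landed cost: GBP 182372.84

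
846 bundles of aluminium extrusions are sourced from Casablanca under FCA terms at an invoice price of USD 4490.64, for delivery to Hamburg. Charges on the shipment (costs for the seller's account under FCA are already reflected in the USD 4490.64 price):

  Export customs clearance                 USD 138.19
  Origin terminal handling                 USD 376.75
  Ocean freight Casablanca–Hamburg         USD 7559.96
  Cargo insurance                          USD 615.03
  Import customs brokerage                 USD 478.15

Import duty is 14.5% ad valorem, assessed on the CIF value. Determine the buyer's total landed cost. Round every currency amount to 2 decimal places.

FCA: the seller delivers export-cleared goods to the carrier; the buyer bears costs from that point.
Already in the invoice (seller's account under FCA): export clearance — exclude.
CIF value = FCA price + origin terminal + freight + insurance = 4490.64 + 376.75 + 7559.96 + 615.03 = 13042.38
Import duty = 13042.38 × 14.5% = 1891.15
Buyer bears: origin terminal 376.75 + freight 7559.96 + insurance 615.03 + brokerage 478.15 + duty 1891.15 = 10921.04
Landed cost = invoice 4490.64 + 10921.04 = 15411.68

Total landed cost: USD 15411.68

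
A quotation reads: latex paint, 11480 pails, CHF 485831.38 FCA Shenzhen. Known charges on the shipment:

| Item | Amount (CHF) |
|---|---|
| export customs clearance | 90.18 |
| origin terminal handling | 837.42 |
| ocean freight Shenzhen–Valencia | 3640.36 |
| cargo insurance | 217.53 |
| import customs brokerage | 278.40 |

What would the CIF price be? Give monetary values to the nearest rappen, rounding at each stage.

Not relevant to the conversion: export clearance — on the seller under both FCA and CIF; already in the FCA price and stays in the CIF price. brokerage — on the buyer under both terms; not part of either seller's price.
From FCA to CIF, the seller additionally bears: origin terminal, freight, insurance.
CIF price = 485831.38 + 837.42 + 3640.36 + 217.53 = 490526.69

CIF price: CHF 490526.69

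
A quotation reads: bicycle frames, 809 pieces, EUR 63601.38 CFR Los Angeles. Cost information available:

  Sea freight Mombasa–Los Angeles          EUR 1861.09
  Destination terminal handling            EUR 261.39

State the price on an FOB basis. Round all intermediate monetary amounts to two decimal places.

FOB price: EUR 61740.29

Not relevant to the conversion: destination terminal — on the buyer under both terms; not part of either seller's price.
From CFR to FOB, the seller no longer bears: freight.
FOB price = 63601.38 − 1861.09 = 61740.29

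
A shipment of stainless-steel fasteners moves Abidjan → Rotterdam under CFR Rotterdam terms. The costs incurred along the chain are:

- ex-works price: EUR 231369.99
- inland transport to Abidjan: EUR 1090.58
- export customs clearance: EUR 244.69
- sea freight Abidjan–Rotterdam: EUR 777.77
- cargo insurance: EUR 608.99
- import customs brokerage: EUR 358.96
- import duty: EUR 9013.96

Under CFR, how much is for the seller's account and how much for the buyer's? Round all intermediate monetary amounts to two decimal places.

Seller: EUR 233483.03; buyer: EUR 9981.91

CFR: the seller pays costs through ocean freight to the destination port, but not insurance.
Seller's account: goods 231369.99 + inland to port 1090.58 + export clearance 244.69 + freight 777.77 = 233483.03
Buyer's account: insurance 608.99 + brokerage 358.96 + duty 9013.96 = 9981.91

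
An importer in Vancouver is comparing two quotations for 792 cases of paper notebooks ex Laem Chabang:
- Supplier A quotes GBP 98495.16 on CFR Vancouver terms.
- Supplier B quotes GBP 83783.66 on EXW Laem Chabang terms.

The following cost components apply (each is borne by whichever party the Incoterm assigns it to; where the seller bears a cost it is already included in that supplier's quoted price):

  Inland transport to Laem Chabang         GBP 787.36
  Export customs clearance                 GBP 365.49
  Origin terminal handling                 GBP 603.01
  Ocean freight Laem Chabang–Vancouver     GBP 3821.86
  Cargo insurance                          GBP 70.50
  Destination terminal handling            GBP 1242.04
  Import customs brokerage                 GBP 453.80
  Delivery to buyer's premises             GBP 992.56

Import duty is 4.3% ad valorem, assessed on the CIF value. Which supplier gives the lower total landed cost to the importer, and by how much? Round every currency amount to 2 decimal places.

Supplier B is cheaper by GBP 9526.53

Supplier A (CFR):
CIF value = CFR price + insurance = 98495.16 + 70.50 = 98565.66
Import duty = 98565.66 × 4.3% = 4238.32
Buyer bears (A): 70.50 + 1242.04 + 453.80 + 992.56 = 2758.90
Landed cost (A) = invoice 98495.16 + 2758.90 + duty 4238.32 = 105492.38
Supplier B (EXW):
CIF value = EXW price + inland to port + export clearance + origin terminal + freight + insurance = 83783.66 + 787.36 + 365.49 + 603.01 + 3821.86 + 70.50 = 89431.88
Import duty = 89431.88 × 4.3% = 3845.57
Buyer bears (B): 787.36 + 365.49 + 603.01 + 3821.86 + 70.50 + 1242.04 + 453.80 + 992.56 = 8336.62
Landed cost (B) = invoice 83783.66 + 8336.62 + duty 3845.57 = 95965.85
Difference = |105492.38 − 95965.85| = 9526.53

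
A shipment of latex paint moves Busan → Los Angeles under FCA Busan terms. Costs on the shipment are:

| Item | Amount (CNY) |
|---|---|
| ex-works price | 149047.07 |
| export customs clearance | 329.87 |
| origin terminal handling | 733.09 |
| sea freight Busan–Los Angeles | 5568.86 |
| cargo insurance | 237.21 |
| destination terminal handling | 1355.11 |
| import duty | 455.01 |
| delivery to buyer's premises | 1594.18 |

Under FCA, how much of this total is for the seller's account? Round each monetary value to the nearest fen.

FCA: the seller delivers export-cleared goods to the carrier; the buyer bears costs from that point.
Seller's account: goods 149047.07 + export clearance 329.87 = 149376.94
Buyer's account: origin terminal 733.09 + freight 5568.86 + insurance 237.21 + destination terminal 1355.11 + duty 455.01 + delivery 1594.18 = 9943.46

Seller's account: CNY 149376.94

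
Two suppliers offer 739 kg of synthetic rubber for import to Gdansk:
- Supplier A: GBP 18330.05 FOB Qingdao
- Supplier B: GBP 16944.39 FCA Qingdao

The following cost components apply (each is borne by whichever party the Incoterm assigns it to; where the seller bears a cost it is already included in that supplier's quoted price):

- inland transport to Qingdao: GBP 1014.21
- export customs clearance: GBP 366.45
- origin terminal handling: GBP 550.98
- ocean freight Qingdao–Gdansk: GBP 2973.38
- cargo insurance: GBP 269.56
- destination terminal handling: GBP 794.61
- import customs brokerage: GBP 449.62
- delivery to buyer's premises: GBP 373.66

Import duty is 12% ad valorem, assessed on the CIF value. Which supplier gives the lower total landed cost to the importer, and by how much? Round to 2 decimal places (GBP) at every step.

Supplier B is cheaper by GBP 934.84

Supplier A (FOB):
CIF value = FOB price + freight + insurance = 18330.05 + 2973.38 + 269.56 = 21572.99
Import duty = 21572.99 × 12% = 2588.76
Buyer bears (A): 2973.38 + 269.56 + 794.61 + 449.62 + 373.66 = 4860.83
Landed cost (A) = invoice 18330.05 + 4860.83 + duty 2588.76 = 25779.64
Supplier B (FCA):
CIF value = FCA price + origin terminal + freight + insurance = 16944.39 + 550.98 + 2973.38 + 269.56 = 20738.31
Import duty = 20738.31 × 12% = 2488.60
Buyer bears (B): 550.98 + 2973.38 + 269.56 + 794.61 + 449.62 + 373.66 = 5411.81
Landed cost (B) = invoice 16944.39 + 5411.81 + duty 2488.60 = 24844.80
Difference = |25779.64 − 24844.80| = 934.84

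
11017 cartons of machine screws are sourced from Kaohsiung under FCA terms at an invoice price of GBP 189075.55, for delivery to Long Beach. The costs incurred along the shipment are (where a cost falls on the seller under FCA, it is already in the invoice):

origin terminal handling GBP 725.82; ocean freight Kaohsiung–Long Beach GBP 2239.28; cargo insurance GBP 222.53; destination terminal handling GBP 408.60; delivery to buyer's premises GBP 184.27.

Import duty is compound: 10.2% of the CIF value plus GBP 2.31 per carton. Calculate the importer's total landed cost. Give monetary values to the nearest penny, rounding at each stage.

FCA: the seller delivers export-cleared goods to the carrier; the buyer bears costs from that point.
CIF value = FCA price + origin terminal + freight + insurance = 189075.55 + 725.82 + 2239.28 + 222.53 = 192263.18
Ad valorem component: 192263.18 × 10.2% = 19610.84
Specific component: 11017 × 2.31 = 25449.27
Import duty = 19610.84 + 25449.27 = 45060.11
Buyer bears: origin terminal 725.82 + freight 2239.28 + insurance 222.53 + destination terminal 408.60 + delivery 184.27 + duty 45060.11 = 48840.61
Landed cost = invoice 189075.55 + 48840.61 = 237916.16

Total landed cost: GBP 237916.16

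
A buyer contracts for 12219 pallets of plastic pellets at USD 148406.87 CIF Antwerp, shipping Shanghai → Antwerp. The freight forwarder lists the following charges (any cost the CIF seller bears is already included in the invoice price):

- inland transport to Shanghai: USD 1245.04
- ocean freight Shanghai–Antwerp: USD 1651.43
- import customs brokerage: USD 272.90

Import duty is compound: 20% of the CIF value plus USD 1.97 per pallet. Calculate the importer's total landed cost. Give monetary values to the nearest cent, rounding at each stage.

CIF: the seller pays costs through ocean freight and marine insurance to the destination port.
Already in the invoice (seller's account under CIF): inland to port, freight — exclude.
The CIF price already equals the CIF value: 148406.87
Ad valorem component: 148406.87 × 20% = 29681.37
Specific component: 12219 × 1.97 = 24071.43
Import duty = 29681.37 + 24071.43 = 53752.80
Buyer bears: brokerage 272.90 + duty 53752.80 = 54025.70
Landed cost = invoice 148406.87 + 54025.70 = 202432.57

Total landed cost: USD 202432.57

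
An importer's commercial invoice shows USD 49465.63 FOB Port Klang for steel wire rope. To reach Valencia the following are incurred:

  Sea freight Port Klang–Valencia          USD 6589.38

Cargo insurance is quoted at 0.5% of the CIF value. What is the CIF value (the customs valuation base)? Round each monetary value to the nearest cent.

Let C be the CIF value. C = FOB price + freight + 0.5% × C
C − 0.5% × C = 49465.63 + 6589.38
0.995 × C = 56055.01
C = 56055.01 / 0.995 = 56336.69
Insurance premium = 0.5% × 56336.69 = 281.68

CIF value: USD 56336.69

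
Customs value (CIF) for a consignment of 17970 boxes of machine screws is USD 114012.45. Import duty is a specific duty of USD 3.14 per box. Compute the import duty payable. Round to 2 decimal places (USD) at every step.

Import duty = 17970 × 3.14 = 56425.80

Import duty: USD 56425.80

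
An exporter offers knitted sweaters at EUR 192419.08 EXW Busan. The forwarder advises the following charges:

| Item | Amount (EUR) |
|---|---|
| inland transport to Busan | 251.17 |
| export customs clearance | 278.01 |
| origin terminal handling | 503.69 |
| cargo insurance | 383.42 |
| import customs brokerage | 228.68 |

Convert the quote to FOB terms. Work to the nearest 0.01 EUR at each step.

FOB price: EUR 193451.95

Not relevant to the conversion: brokerage, insurance — on the buyer under both terms; not part of either seller's price.
From EXW to FOB, the seller additionally bears: inland to port, export clearance, origin terminal.
FOB price = 192419.08 + 251.17 + 278.01 + 503.69 = 193451.95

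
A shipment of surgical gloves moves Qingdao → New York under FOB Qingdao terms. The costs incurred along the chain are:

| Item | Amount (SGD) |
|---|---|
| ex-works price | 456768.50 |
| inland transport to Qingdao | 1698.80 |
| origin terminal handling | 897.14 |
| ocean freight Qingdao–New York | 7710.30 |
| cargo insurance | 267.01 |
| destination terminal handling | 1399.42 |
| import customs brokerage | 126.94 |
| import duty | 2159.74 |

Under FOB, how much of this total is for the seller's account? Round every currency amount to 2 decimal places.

Seller's account: SGD 459364.44

FOB: the seller bears costs until goods are on board at the origin port; the buyer bears freight, insurance and all costs thereafter.
Seller's account: goods 456768.50 + inland to port 1698.80 + origin terminal 897.14 = 459364.44
Buyer's account: freight 7710.30 + insurance 267.01 + destination terminal 1399.42 + brokerage 126.94 + duty 2159.74 = 11663.41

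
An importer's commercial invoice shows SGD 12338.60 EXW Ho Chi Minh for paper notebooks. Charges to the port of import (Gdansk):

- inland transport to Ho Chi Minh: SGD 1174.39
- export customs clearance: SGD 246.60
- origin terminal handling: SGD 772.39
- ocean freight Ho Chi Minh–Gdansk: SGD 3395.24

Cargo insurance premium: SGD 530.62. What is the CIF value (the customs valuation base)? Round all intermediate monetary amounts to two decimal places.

CIF value: SGD 18457.84

CIF = EXW price + pre-shipment costs + freight + insurance
CIF = 12338.60 + 1174.39 + 246.60 + 772.39 + 3395.24 + 530.62 = 18457.84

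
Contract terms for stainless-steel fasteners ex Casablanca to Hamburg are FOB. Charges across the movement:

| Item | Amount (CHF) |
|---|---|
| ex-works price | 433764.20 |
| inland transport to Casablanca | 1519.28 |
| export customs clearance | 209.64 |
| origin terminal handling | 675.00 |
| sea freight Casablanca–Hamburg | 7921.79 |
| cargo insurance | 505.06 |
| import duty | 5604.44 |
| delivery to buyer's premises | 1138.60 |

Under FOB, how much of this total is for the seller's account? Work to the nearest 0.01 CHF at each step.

FOB: the seller bears costs until goods are on board at the origin port; the buyer bears freight, insurance and all costs thereafter.
Seller's account: goods 433764.20 + inland to port 1519.28 + export clearance 209.64 + origin terminal 675.00 = 436168.12
Buyer's account: freight 7921.79 + insurance 505.06 + duty 5604.44 + delivery 1138.60 = 15169.89

Seller's account: CHF 436168.12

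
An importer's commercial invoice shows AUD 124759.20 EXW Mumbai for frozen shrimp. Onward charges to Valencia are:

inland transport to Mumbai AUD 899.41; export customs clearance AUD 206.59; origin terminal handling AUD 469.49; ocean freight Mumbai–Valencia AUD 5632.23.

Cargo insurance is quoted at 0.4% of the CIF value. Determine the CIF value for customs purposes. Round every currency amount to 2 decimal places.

Let C be the CIF value. C = EXW price + pre-shipment costs + freight + 0.4% × C
C − 0.4% × C = 124759.20 + 899.41 + 206.59 + 469.49 + 5632.23
0.996 × C = 131966.92
C = 131966.92 / 0.996 = 132496.91
Insurance premium = 0.4% × 132496.91 = 529.99

CIF value: AUD 132496.91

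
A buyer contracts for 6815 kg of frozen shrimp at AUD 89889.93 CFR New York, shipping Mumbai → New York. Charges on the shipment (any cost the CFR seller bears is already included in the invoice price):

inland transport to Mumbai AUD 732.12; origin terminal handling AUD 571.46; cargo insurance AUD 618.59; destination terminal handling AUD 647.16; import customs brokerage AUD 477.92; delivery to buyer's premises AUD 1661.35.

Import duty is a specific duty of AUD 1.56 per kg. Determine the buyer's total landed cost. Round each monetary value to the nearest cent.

CFR: the seller pays costs through ocean freight to the destination port, but not insurance.
Already in the invoice (seller's account under CFR): inland to port, origin terminal — exclude.
CIF value = CFR price + insurance = 89889.93 + 618.59 = 90508.52
Import duty = 6815 × 1.56 = 10631.40
Buyer bears: insurance 618.59 + destination terminal 647.16 + brokerage 477.92 + delivery 1661.35 + duty 10631.40 = 14036.42
Landed cost = invoice 89889.93 + 14036.42 = 103926.35

Total landed cost: AUD 103926.35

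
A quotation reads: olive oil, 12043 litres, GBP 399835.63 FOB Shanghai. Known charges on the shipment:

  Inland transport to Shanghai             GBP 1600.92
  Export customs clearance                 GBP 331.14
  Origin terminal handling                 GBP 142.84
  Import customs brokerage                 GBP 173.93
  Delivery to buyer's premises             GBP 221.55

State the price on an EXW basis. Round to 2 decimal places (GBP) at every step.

EXW price: GBP 397760.73

Not relevant to the conversion: delivery, brokerage — on the buyer under both terms; not part of either seller's price.
From FOB to EXW, the seller no longer bears: inland to port, export clearance, origin terminal.
EXW price = 399835.63 − 1600.92 − 331.14 − 142.84 = 397760.73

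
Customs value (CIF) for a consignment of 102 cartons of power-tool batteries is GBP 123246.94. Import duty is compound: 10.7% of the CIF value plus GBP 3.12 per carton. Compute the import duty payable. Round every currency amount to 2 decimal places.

Ad valorem component: 123246.94 × 10.7% = 13187.42
Specific component: 102 × 3.12 = 318.24
Import duty = 13187.42 + 318.24 = 13505.66

Import duty: GBP 13505.66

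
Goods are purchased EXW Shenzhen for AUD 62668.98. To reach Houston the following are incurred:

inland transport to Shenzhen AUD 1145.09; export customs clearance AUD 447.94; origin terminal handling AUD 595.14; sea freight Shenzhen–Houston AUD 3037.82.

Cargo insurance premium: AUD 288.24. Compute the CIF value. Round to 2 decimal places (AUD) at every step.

CIF value: AUD 68183.21

CIF = EXW price + pre-shipment costs + freight + insurance
CIF = 62668.98 + 1145.09 + 447.94 + 595.14 + 3037.82 + 288.24 = 68183.21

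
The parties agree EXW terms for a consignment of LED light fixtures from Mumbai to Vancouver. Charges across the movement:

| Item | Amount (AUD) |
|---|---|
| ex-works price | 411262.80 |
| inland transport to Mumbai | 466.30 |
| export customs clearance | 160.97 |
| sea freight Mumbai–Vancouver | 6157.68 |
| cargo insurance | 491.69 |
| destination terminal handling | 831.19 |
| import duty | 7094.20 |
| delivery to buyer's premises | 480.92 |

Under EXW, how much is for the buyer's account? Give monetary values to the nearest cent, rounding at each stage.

EXW: the seller makes goods available at their premises; the buyer bears all onward costs.
Seller's account: goods 411262.80 = 411262.80
Buyer's account: inland to port 466.30 + export clearance 160.97 + freight 6157.68 + insurance 491.69 + destination terminal 831.19 + duty 7094.20 + delivery 480.92 = 15682.95

Buyer's account: AUD 15682.95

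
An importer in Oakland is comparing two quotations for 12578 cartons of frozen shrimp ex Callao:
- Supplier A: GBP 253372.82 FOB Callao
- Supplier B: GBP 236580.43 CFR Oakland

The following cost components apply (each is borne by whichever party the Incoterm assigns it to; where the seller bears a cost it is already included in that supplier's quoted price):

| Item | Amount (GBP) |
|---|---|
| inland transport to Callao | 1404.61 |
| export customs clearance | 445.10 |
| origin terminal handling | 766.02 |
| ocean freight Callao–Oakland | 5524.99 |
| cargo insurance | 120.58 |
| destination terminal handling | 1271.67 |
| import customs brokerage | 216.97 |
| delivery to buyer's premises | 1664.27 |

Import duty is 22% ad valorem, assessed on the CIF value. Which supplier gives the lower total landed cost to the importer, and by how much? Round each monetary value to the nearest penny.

Supplier B is cheaper by GBP 27227.21

Supplier A (FOB):
CIF value = FOB price + freight + insurance = 253372.82 + 5524.99 + 120.58 = 259018.39
Import duty = 259018.39 × 22% = 56984.05
Buyer bears (A): 5524.99 + 120.58 + 1271.67 + 216.97 + 1664.27 = 8798.48
Landed cost (A) = invoice 253372.82 + 8798.48 + duty 56984.05 = 319155.35
Supplier B (CFR):
CIF value = CFR price + insurance = 236580.43 + 120.58 = 236701.01
Import duty = 236701.01 × 22% = 52074.22
Buyer bears (B): 120.58 + 1271.67 + 216.97 + 1664.27 = 3273.49
Landed cost (B) = invoice 236580.43 + 3273.49 + duty 52074.22 = 291928.14
Difference = |319155.35 − 291928.14| = 27227.21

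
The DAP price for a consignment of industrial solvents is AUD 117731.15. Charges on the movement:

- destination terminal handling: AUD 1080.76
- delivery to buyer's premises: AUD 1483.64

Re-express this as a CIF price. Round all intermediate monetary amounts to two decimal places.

CIF price: AUD 115166.75

From DAP to CIF, the seller no longer bears: destination terminal, delivery.
CIF price = 117731.15 − 1080.76 − 1483.64 = 115166.75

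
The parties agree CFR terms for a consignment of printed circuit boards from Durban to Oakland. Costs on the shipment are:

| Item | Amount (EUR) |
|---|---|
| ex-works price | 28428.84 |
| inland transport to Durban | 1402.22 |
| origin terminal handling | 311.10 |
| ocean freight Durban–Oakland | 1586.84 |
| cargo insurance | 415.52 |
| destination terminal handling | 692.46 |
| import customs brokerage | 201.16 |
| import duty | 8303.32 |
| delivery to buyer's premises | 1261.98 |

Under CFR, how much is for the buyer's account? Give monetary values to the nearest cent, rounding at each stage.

Buyer's account: EUR 10874.44

CFR: the seller pays costs through ocean freight to the destination port, but not insurance.
Seller's account: goods 28428.84 + inland to port 1402.22 + origin terminal 311.10 + freight 1586.84 = 31729.00
Buyer's account: insurance 415.52 + destination terminal 692.46 + brokerage 201.16 + duty 8303.32 + delivery 1261.98 = 10874.44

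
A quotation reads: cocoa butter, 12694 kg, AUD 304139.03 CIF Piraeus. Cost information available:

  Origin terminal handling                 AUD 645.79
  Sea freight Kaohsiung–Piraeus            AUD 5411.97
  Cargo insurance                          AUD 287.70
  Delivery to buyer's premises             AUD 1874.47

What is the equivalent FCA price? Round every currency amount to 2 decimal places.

FCA price: AUD 297793.57

Not relevant to the conversion: delivery — on the buyer under both terms; not part of either seller's price.
From CIF to FCA, the seller no longer bears: origin terminal, freight, insurance.
FCA price = 304139.03 − 645.79 − 5411.97 − 287.70 = 297793.57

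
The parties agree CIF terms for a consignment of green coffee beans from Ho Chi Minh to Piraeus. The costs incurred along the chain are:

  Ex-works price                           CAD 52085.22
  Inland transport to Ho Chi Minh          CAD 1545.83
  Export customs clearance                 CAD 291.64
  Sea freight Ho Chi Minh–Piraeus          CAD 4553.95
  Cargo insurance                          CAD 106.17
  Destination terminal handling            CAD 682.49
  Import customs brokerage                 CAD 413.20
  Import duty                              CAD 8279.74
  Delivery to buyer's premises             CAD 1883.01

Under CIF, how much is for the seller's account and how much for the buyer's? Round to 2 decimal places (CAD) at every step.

Seller: CAD 58582.81; buyer: CAD 11258.44

CIF: the seller pays costs through ocean freight and marine insurance to the destination port.
Seller's account: goods 52085.22 + inland to port 1545.83 + export clearance 291.64 + freight 4553.95 + insurance 106.17 = 58582.81
Buyer's account: destination terminal 682.49 + brokerage 413.20 + duty 8279.74 + delivery 1883.01 = 11258.44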